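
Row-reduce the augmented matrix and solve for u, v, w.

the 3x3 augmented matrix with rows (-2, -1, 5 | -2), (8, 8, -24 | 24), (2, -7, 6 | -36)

(-5, 2, -2)

Forward elimination on [A|b]:
R2 <- R2 - (-4)*R1:  [  0   4  -4  16 ]
R3 <- R3 - (-1)*R1:  [   0   -8   11  -38 ]
R3 <- R3 - (-2)*R2:  [  0   0   3  -6 ]
Row echelon form:
[ -2  -1   5  |  -2 ]
[  0   4  -4  |  16 ]
[  0   0   3  |  -6 ]
Back-substitution:
w = (-6) / 3 = -2
v = (16 - (-4)*(-2)) / 4 = 2
u = (-2 - (-1)*(2) - (5)*(-2)) / -2 = -5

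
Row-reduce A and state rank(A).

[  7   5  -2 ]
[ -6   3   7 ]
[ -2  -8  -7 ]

rank(A) = 3

Row reduction:
R2 <- R2 - (-6/7)*R1:  [    0  51/7  37/7 ]
R3 <- R3 - (-2/7)*R1:  [     0  -46/7  -53/7 ]
R3 <- R3 - (-46/51)*R2:  [       0        0  -143/51 ]
Row echelon form:
[ 7     5       -2 ]
[ 0  51/7     37/7 ]
[ 0     0  -143/51 ]
Nonzero rows / pivot columns: 3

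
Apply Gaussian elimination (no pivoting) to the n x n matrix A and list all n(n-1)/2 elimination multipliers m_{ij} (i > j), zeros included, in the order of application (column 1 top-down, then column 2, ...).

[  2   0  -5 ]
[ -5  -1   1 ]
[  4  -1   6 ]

multipliers: -5/2, 2, 1

Forward elimination:
R2 <- R2 - (-5/2)*R1:  [     0     -1  -23/2 ]
R3 <- R3 - (2)*R1:  [  0  -1  16 ]
R3 <- R3 - (1)*R2:  [    0     0  55/2 ]
Multipliers (in order of application): m_{21} = -5/2, m_{31} = 2, m_{32} = 1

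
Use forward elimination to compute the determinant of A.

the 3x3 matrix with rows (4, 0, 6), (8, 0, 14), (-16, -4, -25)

det(A) = 32

Forward elimination:
R2 <- R2 - (2)*R1:  [ 0  0  2 ]
R3 <- R3 - (-4)*R1:  [  0  -4  -1 ]
R2 <-> R3   (pivot in column 2 was zero)
[ 4   0   6 ]
[ 0  -4  -1 ]
[ 0   0   2 ]
Upper-triangular form:
[ 4   0   6 ]
[ 0  -4  -1 ]
[ 0   0   2 ]
det(A) = (-1)^1 * (4) * (-4) * (2) = 32  (1 row swap -> sign -1)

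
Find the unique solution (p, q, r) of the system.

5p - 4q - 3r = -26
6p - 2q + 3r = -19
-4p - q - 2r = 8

(-3, 2, 1)

Forward elimination on [A|b]:
R2 <- R2 - (6/5)*R1:  [    0  14/5  33/5  61/5 ]
R3 <- R3 - (-4/5)*R1:  [     0  -21/5  -22/5  -64/5 ]
R3 <- R3 - (-3/2)*R2:  [    0     0  11/2  11/2 ]
Row echelon form:
[ 5    -4    -3  |   -26 ]
[ 0  14/5  33/5  |  61/5 ]
[ 0     0  11/2  |  11/2 ]
Back-substitution:
r = (11/2) / (11/2) = 1
q = (61/5 - (33/5)*(1)) / (14/5) = 2
p = (-26 - (-4)*(2) - (-3)*(1)) / 5 = -3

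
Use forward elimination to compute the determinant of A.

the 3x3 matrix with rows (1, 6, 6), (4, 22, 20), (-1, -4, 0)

Forward elimination:
R2 <- R2 - (4)*R1:  [  0  -2  -4 ]
R3 <- R3 - (-1)*R1:  [ 0  2  6 ]
R3 <- R3 - (-1)*R2:  [ 0  0  2 ]
Upper-triangular form:
[ 1   6   6 ]
[ 0  -2  -4 ]
[ 0   0   2 ]
det(A) = (-1)^0 * (1) * (-2) * (2) = -4  (0 row swaps -> sign +1)

det(A) = -4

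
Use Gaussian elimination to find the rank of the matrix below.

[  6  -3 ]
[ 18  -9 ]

Row reduction:
R2 <- R2 - (3)*R1:  [ 0  0 ]
Row echelon form:
[ 6  -3 ]
[ 0   0 ]
Nonzero rows / pivot columns: 1

rank(A) = 1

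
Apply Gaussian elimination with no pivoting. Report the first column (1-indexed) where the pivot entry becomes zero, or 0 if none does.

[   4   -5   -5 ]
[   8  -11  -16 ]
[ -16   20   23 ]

first zero-pivot column = 0

Naive forward elimination:
R2 <- R2 - (2)*R1:  [  0  -1  -6 ]
R3 <- R3 - (-4)*R1:  [ 0  0  3 ]
All pivots nonzero; naive elimination completes without hitting a zero pivot.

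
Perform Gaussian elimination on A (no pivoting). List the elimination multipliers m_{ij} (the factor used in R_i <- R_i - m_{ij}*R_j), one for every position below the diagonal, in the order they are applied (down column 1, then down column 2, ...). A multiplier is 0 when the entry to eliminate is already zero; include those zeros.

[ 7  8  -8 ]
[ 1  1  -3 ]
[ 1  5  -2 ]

multipliers: 1/7, 1/7, -27

Forward elimination:
R2 <- R2 - (1/7)*R1:  [     0   -1/7  -13/7 ]
R3 <- R3 - (1/7)*R1:  [    0  27/7  -6/7 ]
R3 <- R3 - (-27)*R2:  [   0    0  -51 ]
Multipliers (in order of application): m_{21} = 1/7, m_{31} = 1/7, m_{32} = -27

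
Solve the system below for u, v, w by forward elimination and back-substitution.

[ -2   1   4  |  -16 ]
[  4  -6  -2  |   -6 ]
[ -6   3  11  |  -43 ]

Forward elimination on [A|b]:
R2 <- R2 - (-2)*R1:  [   0   -4    6  -38 ]
R3 <- R3 - (3)*R1:  [  0   0  -1   5 ]
Row echelon form:
[ -2   1   4  |  -16 ]
[  0  -4   6  |  -38 ]
[  0   0  -1  |    5 ]
Back-substitution:
w = (5) / -1 = -5
v = (-38 - (6)*(-5)) / -4 = 2
u = (-16 - (1)*(2) - (4)*(-5)) / -2 = -1

(-1, 2, -5)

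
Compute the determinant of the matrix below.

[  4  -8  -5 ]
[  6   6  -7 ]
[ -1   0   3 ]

det(A) = 130

Forward elimination:
R2 <- R2 - (3/2)*R1:  [   0   18  1/2 ]
R3 <- R3 - (-1/4)*R1:  [   0   -2  7/4 ]
R3 <- R3 - (-1/9)*R2:  [     0      0  65/36 ]
Upper-triangular form:
[ 4  -8     -5 ]
[ 0  18    1/2 ]
[ 0   0  65/36 ]
det(A) = (-1)^0 * (4) * (18) * (65/36) = 130  (0 row swaps -> sign +1)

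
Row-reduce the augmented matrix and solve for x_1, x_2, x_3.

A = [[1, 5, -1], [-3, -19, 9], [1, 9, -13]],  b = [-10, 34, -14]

Forward elimination on [A|b]:
R2 <- R2 - (-3)*R1:  [  0  -4   6   4 ]
R3 <- R3 - (1)*R1:  [   0    4  -12   -4 ]
R3 <- R3 - (-1)*R2:  [  0   0  -6   0 ]
Row echelon form:
[ 1   5  -1  |  -10 ]
[ 0  -4   6  |    4 ]
[ 0   0  -6  |    0 ]
Back-substitution:
x_3 = (0) / -6 = 0
x_2 = (4 - (6)*(0)) / -4 = -1
x_1 = (-10 - (5)*(-1) - (-1)*(0)) / 1 = -5

(-5, -1, 0)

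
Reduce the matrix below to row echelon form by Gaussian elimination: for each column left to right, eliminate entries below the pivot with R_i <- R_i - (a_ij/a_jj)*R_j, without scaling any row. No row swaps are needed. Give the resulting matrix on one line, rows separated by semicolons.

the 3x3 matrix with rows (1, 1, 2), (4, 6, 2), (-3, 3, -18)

REF = [1 1 2; 0 2 -6; 0 0 6]

Forward elimination:
R2 <- R2 - (4)*R1:  [  0   2  -6 ]
R3 <- R3 - (-3)*R1:  [   0    6  -12 ]
R3 <- R3 - (3)*R2:  [ 0  0  6 ]
Row echelon form:
[ 1  1   2 ]
[ 0  2  -6 ]
[ 0  0   6 ]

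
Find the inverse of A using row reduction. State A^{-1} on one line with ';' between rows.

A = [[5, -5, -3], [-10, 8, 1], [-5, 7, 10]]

inverse = [-73/20 -29/20 -19/20; -19/4 -7/4 -5/4; 3/2 1/2 1/2]

Gauss-Jordan on [A | I]:
R1 <- (1/5)*R1:  [    1    -1  -3/5  |   1/5     0     0 ]
R2 <- R2 - (-10)*R1:  [  0  -2  -5  |   2   1   0 ]
R3 <- R3 - (-5)*R1:  [ 0  2  7  |  1  0  1 ]
R2 <- (1/-2)*R2:  [    0     1   5/2  |    -1  -1/2     0 ]
R1 <- R1 - (-1)*R2:  [     1      0  19/10  |   -4/5   -1/2      0 ]
R3 <- R3 - (2)*R2:  [ 0  0  2  |  3  1  1 ]
R3 <- (1/2)*R3:  [   0    0    1  |  3/2  1/2  1/2 ]
R1 <- R1 - (19/10)*R3:  [      1       0       0  |  -73/20  -29/20  -19/20 ]
R2 <- R2 - (5/2)*R3:  [     0      1      0  |  -19/4   -7/4   -5/4 ]
Right block of [I | A^{-1}] is the inverse:
[ -73/20  -29/20  -19/20 ]
[  -19/4    -7/4    -5/4 ]
[    3/2     1/2     1/2 ]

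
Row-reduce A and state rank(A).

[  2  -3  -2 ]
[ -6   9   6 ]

Row reduction:
R2 <- R2 - (-3)*R1:  [ 0  0  0 ]
Row echelon form:
[ 2  -3  -2 ]
[ 0   0   0 ]
Nonzero rows / pivot columns: 1

rank(A) = 1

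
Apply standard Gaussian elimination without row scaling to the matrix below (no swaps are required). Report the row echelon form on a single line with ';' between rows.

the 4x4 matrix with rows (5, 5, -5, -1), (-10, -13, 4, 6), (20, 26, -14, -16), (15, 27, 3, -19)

REF = [5 5 -5 -1; 0 -3 -6 4; 0 0 -6 -4; 0 0 0 4]

Forward elimination:
R2 <- R2 - (-2)*R1:  [  0  -3  -6   4 ]
R3 <- R3 - (4)*R1:  [   0    6    6  -12 ]
R4 <- R4 - (3)*R1:  [   0   12   18  -16 ]
R3 <- R3 - (-2)*R2:  [  0   0  -6  -4 ]
R4 <- R4 - (-4)*R2:  [  0   0  -6   0 ]
R4 <- R4 - (1)*R3:  [ 0  0  0  4 ]
Row echelon form:
[ 5   5  -5  -1 ]
[ 0  -3  -6   4 ]
[ 0   0  -6  -4 ]
[ 0   0   0   4 ]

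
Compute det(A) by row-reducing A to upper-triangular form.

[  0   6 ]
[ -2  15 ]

Forward elimination:
R1 <-> R2   (pivot in column 1 was zero)
[ -2  15 ]
[  0   6 ]
Upper-triangular form:
[ -2  15 ]
[  0   6 ]
det(A) = (-1)^1 * (-2) * (6) = 12  (1 row swap -> sign -1)

det(A) = 12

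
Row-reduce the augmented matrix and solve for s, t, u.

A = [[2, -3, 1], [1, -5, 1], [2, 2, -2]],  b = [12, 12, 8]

Forward elimination on [A|b]:
R2 <- R2 - (1/2)*R1:  [    0  -7/2   1/2     6 ]
R3 <- R3 - (1)*R1:  [  0   5  -3  -4 ]
R3 <- R3 - (-10/7)*R2:  [     0      0  -16/7   32/7 ]
Row echelon form:
[ 2    -3      1  |    12 ]
[ 0  -7/2    1/2  |     6 ]
[ 0     0  -16/7  |  32/7 ]
Back-substitution:
u = (32/7) / (-16/7) = -2
t = (6 - (1/2)*(-2)) / (-7/2) = -2
s = (12 - (-3)*(-2) - (1)*(-2)) / 2 = 4

(4, -2, -2)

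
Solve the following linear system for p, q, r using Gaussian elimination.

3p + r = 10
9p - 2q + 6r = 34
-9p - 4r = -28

Forward elimination on [A|b]:
R2 <- R2 - (3)*R1:  [  0  -2   3   4 ]
R3 <- R3 - (-3)*R1:  [  0   0  -1   2 ]
Row echelon form:
[ 3   0   1  |  10 ]
[ 0  -2   3  |   4 ]
[ 0   0  -1  |   2 ]
Back-substitution:
r = (2) / -1 = -2
q = (4 - (3)*(-2)) / -2 = -5
p = (10 - (1)*(-2)) / 3 = 4

(4, -5, -2)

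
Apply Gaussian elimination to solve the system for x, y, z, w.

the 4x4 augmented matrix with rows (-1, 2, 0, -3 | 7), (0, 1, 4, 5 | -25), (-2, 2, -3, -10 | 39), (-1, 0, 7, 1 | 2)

Forward elimination on [A|b]:
R3 <- R3 - (2)*R1:  [  0  -2  -3  -4  25 ]
R4 <- R4 - (1)*R1:  [  0  -2   7   4  -5 ]
R3 <- R3 - (-2)*R2:  [   0    0    5    6  -25 ]
R4 <- R4 - (-2)*R2:  [   0    0   15   14  -55 ]
R4 <- R4 - (3)*R3:  [  0   0   0  -4  20 ]
Row echelon form:
[ -1  2  0  -3  |    7 ]
[  0  1  4   5  |  -25 ]
[  0  0  5   6  |  -25 ]
[  0  0  0  -4  |   20 ]
Back-substitution:
w = (20) / -4 = -5
z = (-25 - (6)*(-5)) / 5 = 1
y = (-25 - (4)*(1) - (5)*(-5)) / 1 = -4
x = (7 - (2)*(-4) - (-3)*(-5)) / -1 = 0

(0, -4, 1, -5)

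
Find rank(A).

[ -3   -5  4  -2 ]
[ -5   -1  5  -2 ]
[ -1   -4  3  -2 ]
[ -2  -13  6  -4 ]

Row reduction:
R2 <- R2 - (5/3)*R1:  [    0  22/3  -5/3   4/3 ]
R3 <- R3 - (1/3)*R1:  [    0  -7/3   5/3  -4/3 ]
R4 <- R4 - (2/3)*R1:  [     0  -29/3   10/3   -8/3 ]
R3 <- R3 - (-7/22)*R2:  [      0       0   25/22  -10/11 ]
R4 <- R4 - (-29/22)*R2:  [      0       0   25/22  -10/11 ]
R4 <- R4 - (1)*R3:  [ 0  0  0  0 ]
Row echelon form:
[ -3    -5      4      -2 ]
[  0  22/3   -5/3     4/3 ]
[  0     0  25/22  -10/11 ]
[  0     0      0       0 ]
Nonzero rows / pivot columns: 3

rank(A) = 3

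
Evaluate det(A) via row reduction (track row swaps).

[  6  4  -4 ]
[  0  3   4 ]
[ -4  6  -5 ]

Forward elimination:
R3 <- R3 - (-2/3)*R1:  [     0   26/3  -23/3 ]
R3 <- R3 - (26/9)*R2:  [      0       0  -173/9 ]
Upper-triangular form:
[ 6  4      -4 ]
[ 0  3       4 ]
[ 0  0  -173/9 ]
det(A) = (-1)^0 * (6) * (3) * (-173/9) = -346  (0 row swaps -> sign +1)

det(A) = -346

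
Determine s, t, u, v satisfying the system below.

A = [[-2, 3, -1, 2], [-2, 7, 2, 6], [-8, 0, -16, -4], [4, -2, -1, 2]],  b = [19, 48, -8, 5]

Forward elimination on [A|b]:
R2 <- R2 - (1)*R1:  [  0   4   3   4  29 ]
R3 <- R3 - (4)*R1:  [   0  -12  -12  -12  -84 ]
R4 <- R4 - (-2)*R1:  [  0   4  -3   6  43 ]
R3 <- R3 - (-3)*R2:  [  0   0  -3   0   3 ]
R4 <- R4 - (1)*R2:  [  0   0  -6   2  14 ]
R4 <- R4 - (2)*R3:  [ 0  0  0  2  8 ]
Row echelon form:
[ -2  3  -1  2  |  19 ]
[  0  4   3  4  |  29 ]
[  0  0  -3  0  |   3 ]
[  0  0   0  2  |   8 ]
Back-substitution:
v = (8) / 2 = 4
u = (3) / -3 = -1
t = (29 - (3)*(-1) - (4)*(4)) / 4 = 4
s = (19 - (3)*(4) - (-1)*(-1) - (2)*(4)) / -2 = 1

(1, 4, -1, 4)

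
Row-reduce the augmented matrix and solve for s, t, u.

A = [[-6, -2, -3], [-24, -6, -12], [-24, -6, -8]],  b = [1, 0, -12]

(2, -2, -3)

Forward elimination on [A|b]:
R2 <- R2 - (4)*R1:  [  0   2   0  -4 ]
R3 <- R3 - (4)*R1:  [   0    2    4  -16 ]
R3 <- R3 - (1)*R2:  [   0    0    4  -12 ]
Row echelon form:
[ -6  -2  -3  |    1 ]
[  0   2   0  |   -4 ]
[  0   0   4  |  -12 ]
Back-substitution:
u = (-12) / 4 = -3
t = (-4) / 2 = -2
s = (1 - (-2)*(-2) - (-3)*(-3)) / -6 = 2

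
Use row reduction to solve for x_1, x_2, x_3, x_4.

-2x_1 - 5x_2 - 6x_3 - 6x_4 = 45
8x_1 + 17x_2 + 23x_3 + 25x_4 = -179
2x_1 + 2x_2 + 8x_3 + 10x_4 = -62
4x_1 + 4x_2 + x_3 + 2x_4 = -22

(-2, -1, -2, -4)

Forward elimination on [A|b]:
R2 <- R2 - (-4)*R1:  [  0  -3  -1   1   1 ]
R3 <- R3 - (-1)*R1:  [   0   -3    2    4  -17 ]
R4 <- R4 - (-2)*R1:  [   0   -6  -11  -10   68 ]
R3 <- R3 - (1)*R2:  [   0    0    3    3  -18 ]
R4 <- R4 - (2)*R2:  [   0    0   -9  -12   66 ]
R4 <- R4 - (-3)*R3:  [  0   0   0  -3  12 ]
Row echelon form:
[ -2  -5  -6  -6  |   45 ]
[  0  -3  -1   1  |    1 ]
[  0   0   3   3  |  -18 ]
[  0   0   0  -3  |   12 ]
Back-substitution:
x_4 = (12) / -3 = -4
x_3 = (-18 - (3)*(-4)) / 3 = -2
x_2 = (1 - (-1)*(-2) - (1)*(-4)) / -3 = -1
x_1 = (45 - (-5)*(-1) - (-6)*(-2) - (-6)*(-4)) / -2 = -2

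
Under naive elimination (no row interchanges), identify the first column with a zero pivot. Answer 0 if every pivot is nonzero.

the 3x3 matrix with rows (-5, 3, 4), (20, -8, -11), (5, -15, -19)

Naive forward elimination:
R2 <- R2 - (-4)*R1:  [ 0  4  5 ]
R3 <- R3 - (-1)*R1:  [   0  -12  -15 ]
R3 <- R3 - (-3)*R2:  [ 0  0  0 ]
Matrix at this point:
[ -5  3  4 ]
[  0  4  5 ]
[  0  0  0 ]
Pivot entry (3,3) in the last row is zero and there are no rows below to swap with -> zero pivot in column 3 (A is singular).

first zero-pivot column = 3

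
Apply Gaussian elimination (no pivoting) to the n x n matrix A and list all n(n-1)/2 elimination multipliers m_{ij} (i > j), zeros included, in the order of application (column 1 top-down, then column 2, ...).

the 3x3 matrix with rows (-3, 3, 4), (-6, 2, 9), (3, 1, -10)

multipliers: 2, -1, -1

Forward elimination:
R2 <- R2 - (2)*R1:  [  0  -4   1 ]
R3 <- R3 - (-1)*R1:  [  0   4  -6 ]
R3 <- R3 - (-1)*R2:  [  0   0  -5 ]
Multipliers (in order of application): m_{21} = 2, m_{31} = -1, m_{32} = -1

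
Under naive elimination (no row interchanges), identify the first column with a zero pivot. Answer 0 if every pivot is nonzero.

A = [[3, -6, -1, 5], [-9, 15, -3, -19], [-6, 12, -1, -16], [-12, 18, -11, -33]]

first zero-pivot column = 0

Naive forward elimination:
R2 <- R2 - (-3)*R1:  [  0  -3  -6  -4 ]
R3 <- R3 - (-2)*R1:  [  0   0  -3  -6 ]
R4 <- R4 - (-4)*R1:  [   0   -6  -15  -13 ]
R4 <- R4 - (2)*R2:  [  0   0  -3  -5 ]
R4 <- R4 - (1)*R3:  [ 0  0  0  1 ]
All pivots nonzero; naive elimination completes without hitting a zero pivot.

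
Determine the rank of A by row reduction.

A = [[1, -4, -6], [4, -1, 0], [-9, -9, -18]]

Row reduction:
R2 <- R2 - (4)*R1:  [  0  15  24 ]
R3 <- R3 - (-9)*R1:  [   0  -45  -72 ]
R3 <- R3 - (-3)*R2:  [ 0  0  0 ]
Row echelon form:
[ 1  -4  -6 ]
[ 0  15  24 ]
[ 0   0   0 ]
Nonzero rows / pivot columns: 2

rank(A) = 2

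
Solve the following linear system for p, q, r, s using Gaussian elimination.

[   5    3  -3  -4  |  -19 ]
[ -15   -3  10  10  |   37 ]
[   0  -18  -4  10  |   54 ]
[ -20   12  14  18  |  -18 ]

(-1, -4, 2, -1)

Forward elimination on [A|b]:
R2 <- R2 - (-3)*R1:  [   0    6    1   -2  -20 ]
R4 <- R4 - (-4)*R1:  [   0   24    2    2  -94 ]
R3 <- R3 - (-3)*R2:  [  0   0  -1   4  -6 ]
R4 <- R4 - (4)*R2:  [   0    0   -2   10  -14 ]
R4 <- R4 - (2)*R3:  [  0   0   0   2  -2 ]
Row echelon form:
[ 5  3  -3  -4  |  -19 ]
[ 0  6   1  -2  |  -20 ]
[ 0  0  -1   4  |   -6 ]
[ 0  0   0   2  |   -2 ]
Back-substitution:
s = (-2) / 2 = -1
r = (-6 - (4)*(-1)) / -1 = 2
q = (-20 - (1)*(2) - (-2)*(-1)) / 6 = -4
p = (-19 - (3)*(-4) - (-3)*(2) - (-4)*(-1)) / 5 = -1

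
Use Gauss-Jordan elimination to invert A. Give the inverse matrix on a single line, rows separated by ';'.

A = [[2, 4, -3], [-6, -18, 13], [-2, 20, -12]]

Gauss-Jordan on [A | I]:
R1 <- (1/2)*R1:  [    1     2  -3/2  |   1/2     0     0 ]
R2 <- R2 - (-6)*R1:  [  0  -6   4  |   3   1   0 ]
R3 <- R3 - (-2)*R1:  [   0   24  -15  |    1    0    1 ]
R2 <- (1/-6)*R2:  [    0     1  -2/3  |  -1/2  -1/6     0 ]
R1 <- R1 - (2)*R2:  [    1     0  -1/6  |   3/2   1/3     0 ]
R3 <- R3 - (24)*R2:  [  0   0   1  |  13   4   1 ]
R1 <- R1 - (-1/6)*R3:  [    1     0     0  |  11/3     1   1/6 ]
R2 <- R2 - (-2/3)*R3:  [    0     1     0  |  49/6   5/2   2/3 ]
Right block of [I | A^{-1}] is the inverse:
[ 11/3    1  1/6 ]
[ 49/6  5/2  2/3 ]
[   13    4    1 ]

inverse = [11/3 1 1/6; 49/6 5/2 2/3; 13 4 1]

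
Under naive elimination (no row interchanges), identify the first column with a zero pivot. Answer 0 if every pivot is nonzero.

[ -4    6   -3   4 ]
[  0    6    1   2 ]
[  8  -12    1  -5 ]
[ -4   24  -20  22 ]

Naive forward elimination:
R3 <- R3 - (-2)*R1:  [  0   0  -5   3 ]
R4 <- R4 - (1)*R1:  [   0   18  -17   18 ]
R4 <- R4 - (3)*R2:  [   0    0  -20   12 ]
R4 <- R4 - (4)*R3:  [ 0  0  0  0 ]
Matrix at this point:
[ -4  6  -3  4 ]
[  0  6   1  2 ]
[  0  0  -5  3 ]
[  0  0   0  0 ]
Pivot entry (4,4) in the last row is zero and there are no rows below to swap with -> zero pivot in column 4 (A is singular).

first zero-pivot column = 4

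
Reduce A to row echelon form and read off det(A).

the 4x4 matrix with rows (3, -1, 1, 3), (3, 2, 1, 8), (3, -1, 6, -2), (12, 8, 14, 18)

Forward elimination:
R2 <- R2 - (1)*R1:  [ 0  3  0  5 ]
R3 <- R3 - (1)*R1:  [  0   0   5  -5 ]
R4 <- R4 - (4)*R1:  [  0  12  10   6 ]
R4 <- R4 - (4)*R2:  [   0    0   10  -14 ]
R4 <- R4 - (2)*R3:  [  0   0   0  -4 ]
Upper-triangular form:
[ 3  -1  1   3 ]
[ 0   3  0   5 ]
[ 0   0  5  -5 ]
[ 0   0  0  -4 ]
det(A) = (-1)^0 * (3) * (3) * (5) * (-4) = -180  (0 row swaps -> sign +1)

det(A) = -180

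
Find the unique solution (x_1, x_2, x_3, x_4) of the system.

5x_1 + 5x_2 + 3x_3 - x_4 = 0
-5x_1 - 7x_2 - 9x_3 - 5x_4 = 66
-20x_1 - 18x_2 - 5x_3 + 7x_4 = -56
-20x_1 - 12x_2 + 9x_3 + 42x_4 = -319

(5, -3, -5, -5)

Forward elimination on [A|b]:
R2 <- R2 - (-1)*R1:  [  0  -2  -6  -6  66 ]
R3 <- R3 - (-4)*R1:  [   0    2    7    3  -56 ]
R4 <- R4 - (-4)*R1:  [    0     8    21    38  -319 ]
R3 <- R3 - (-1)*R2:  [  0   0   1  -3  10 ]
R4 <- R4 - (-4)*R2:  [   0    0   -3   14  -55 ]
R4 <- R4 - (-3)*R3:  [   0    0    0    5  -25 ]
Row echelon form:
[ 5   5   3  -1  |    0 ]
[ 0  -2  -6  -6  |   66 ]
[ 0   0   1  -3  |   10 ]
[ 0   0   0   5  |  -25 ]
Back-substitution:
x_4 = (-25) / 5 = -5
x_3 = (10 - (-3)*(-5)) / 1 = -5
x_2 = (66 - (-6)*(-5) - (-6)*(-5)) / -2 = -3
x_1 = (0 - (5)*(-3) - (3)*(-5) - (-1)*(-5)) / 5 = 5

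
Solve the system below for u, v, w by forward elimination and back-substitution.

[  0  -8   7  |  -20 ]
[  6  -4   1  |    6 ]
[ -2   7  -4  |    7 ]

(1, -1, -4)

Forward elimination on [A|b]:
R1 <-> R2   (pivot in column 1 was zero)
[  6  -4   1    6 ]
[  0  -8   7  -20 ]
[ -2   7  -4    7 ]
R3 <- R3 - (-1/3)*R1:  [     0   17/3  -11/3      9 ]
R3 <- R3 - (-17/24)*R2:  [     0      0  31/24  -31/6 ]
Row echelon form:
[ 6  -4      1  |      6 ]
[ 0  -8      7  |    -20 ]
[ 0   0  31/24  |  -31/6 ]
Back-substitution:
w = (-31/6) / (31/24) = -4
v = (-20 - (7)*(-4)) / -8 = -1
u = (6 - (-4)*(-1) - (1)*(-4)) / 6 = 1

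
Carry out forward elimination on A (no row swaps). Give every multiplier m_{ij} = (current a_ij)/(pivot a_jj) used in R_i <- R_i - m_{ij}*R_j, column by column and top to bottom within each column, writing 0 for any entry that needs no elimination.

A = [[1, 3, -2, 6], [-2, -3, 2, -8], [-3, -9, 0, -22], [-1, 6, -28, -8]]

Forward elimination:
R2 <- R2 - (-2)*R1:  [  0   3  -2   4 ]
R3 <- R3 - (-3)*R1:  [  0   0  -6  -4 ]
R4 <- R4 - (-1)*R1:  [   0    9  -30   -2 ]
R3: entry in column 2 is already 0 -> m_{32} = 0 (no row operation needed)
R4 <- R4 - (3)*R2:  [   0    0  -24  -14 ]
R4 <- R4 - (4)*R3:  [ 0  0  0  2 ]
Multipliers (in order of application): m_{21} = -2, m_{31} = -3, m_{41} = -1, m_{32} = 0, m_{42} = 3, m_{43} = 4

multipliers: -2, -3, -1, 0, 3, 4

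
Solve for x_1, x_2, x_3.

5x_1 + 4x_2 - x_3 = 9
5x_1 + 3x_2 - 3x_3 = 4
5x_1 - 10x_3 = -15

Forward elimination on [A|b]:
R2 <- R2 - (1)*R1:  [  0  -1  -2  -5 ]
R3 <- R3 - (1)*R1:  [   0   -4   -9  -24 ]
R3 <- R3 - (4)*R2:  [  0   0  -1  -4 ]
Row echelon form:
[ 5   4  -1  |   9 ]
[ 0  -1  -2  |  -5 ]
[ 0   0  -1  |  -4 ]
Back-substitution:
x_3 = (-4) / -1 = 4
x_2 = (-5 - (-2)*(4)) / -1 = -3
x_1 = (9 - (4)*(-3) - (-1)*(4)) / 5 = 5

(5, -3, 4)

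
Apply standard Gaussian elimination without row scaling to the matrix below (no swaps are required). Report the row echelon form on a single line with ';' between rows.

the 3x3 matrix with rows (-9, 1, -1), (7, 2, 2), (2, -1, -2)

Forward elimination:
R2 <- R2 - (-7/9)*R1:  [    0  25/9  11/9 ]
R3 <- R3 - (-2/9)*R1:  [     0   -7/9  -20/9 ]
R3 <- R3 - (-7/25)*R2:  [      0       0  -47/25 ]
Row echelon form:
[ -9     1      -1 ]
[  0  25/9    11/9 ]
[  0     0  -47/25 ]

REF = [-9 1 -1; 0 25/9 11/9; 0 0 -47/25]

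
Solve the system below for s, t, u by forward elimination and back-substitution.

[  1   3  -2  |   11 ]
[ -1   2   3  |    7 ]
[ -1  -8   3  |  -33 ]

(-5, 4, -2)

Forward elimination on [A|b]:
R2 <- R2 - (-1)*R1:  [  0   5   1  18 ]
R3 <- R3 - (-1)*R1:  [   0   -5    1  -22 ]
R3 <- R3 - (-1)*R2:  [  0   0   2  -4 ]
Row echelon form:
[ 1  3  -2  |  11 ]
[ 0  5   1  |  18 ]
[ 0  0   2  |  -4 ]
Back-substitution:
u = (-4) / 2 = -2
t = (18 - (1)*(-2)) / 5 = 4
s = (11 - (3)*(4) - (-2)*(-2)) / 1 = -5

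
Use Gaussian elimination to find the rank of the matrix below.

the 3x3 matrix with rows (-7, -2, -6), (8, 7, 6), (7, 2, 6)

Row reduction:
R2 <- R2 - (-8/7)*R1:  [    0  33/7  -6/7 ]
R3 <- R3 - (-1)*R1:  [ 0  0  0 ]
Row echelon form:
[ -7    -2    -6 ]
[  0  33/7  -6/7 ]
[  0     0     0 ]
Nonzero rows / pivot columns: 2

rank(A) = 2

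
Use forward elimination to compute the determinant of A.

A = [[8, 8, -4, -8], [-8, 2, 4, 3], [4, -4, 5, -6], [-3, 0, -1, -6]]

det(A) = -5400

Forward elimination:
R2 <- R2 - (-1)*R1:  [  0  10   0  -5 ]
R3 <- R3 - (1/2)*R1:  [  0  -8   7  -2 ]
R4 <- R4 - (-3/8)*R1:  [    0     3  -5/2    -9 ]
R3 <- R3 - (-4/5)*R2:  [  0   0   7  -6 ]
R4 <- R4 - (3/10)*R2:  [     0      0   -5/2  -15/2 ]
R4 <- R4 - (-5/14)*R3:  [       0        0        0  -135/14 ]
Upper-triangular form:
[ 8   8  -4       -8 ]
[ 0  10   0       -5 ]
[ 0   0   7       -6 ]
[ 0   0   0  -135/14 ]
det(A) = (-1)^0 * (8) * (10) * (7) * (-135/14) = -5400  (0 row swaps -> sign +1)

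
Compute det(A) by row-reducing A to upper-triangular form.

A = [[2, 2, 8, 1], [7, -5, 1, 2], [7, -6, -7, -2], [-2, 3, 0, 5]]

Forward elimination:
R2 <- R2 - (7/2)*R1:  [    0   -12   -27  -3/2 ]
R3 <- R3 - (7/2)*R1:  [     0    -13    -35  -11/2 ]
R4 <- R4 - (-1)*R1:  [ 0  5  8  6 ]
R3 <- R3 - (13/12)*R2:  [     0      0  -23/4  -31/8 ]
R4 <- R4 - (-5/12)*R2:  [     0      0  -13/4   43/8 ]
R4 <- R4 - (13/23)*R3:  [      0       0       0  174/23 ]
Upper-triangular form:
[ 2    2      8       1 ]
[ 0  -12    -27    -3/2 ]
[ 0    0  -23/4   -31/8 ]
[ 0    0      0  174/23 ]
det(A) = (-1)^0 * (2) * (-12) * (-23/4) * (174/23) = 1044  (0 row swaps -> sign +1)

det(A) = 1044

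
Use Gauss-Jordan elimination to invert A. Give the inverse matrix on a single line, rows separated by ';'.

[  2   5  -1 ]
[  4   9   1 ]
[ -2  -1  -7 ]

inverse = [31/4 -9/2 -7/4; -13/4 2 3/4; -7/4 1 1/4]

Gauss-Jordan on [A | I]:
R1 <- (1/2)*R1:  [    1   5/2  -1/2  |   1/2     0     0 ]
R2 <- R2 - (4)*R1:  [  0  -1   3  |  -2   1   0 ]
R3 <- R3 - (-2)*R1:  [  0   4  -8  |   1   0   1 ]
R2 <- (1/-1)*R2:  [  0   1  -3  |   2  -1   0 ]
R1 <- R1 - (5/2)*R2:  [    1     0     7  |  -9/2   5/2     0 ]
R3 <- R3 - (4)*R2:  [  0   0   4  |  -7   4   1 ]
R3 <- (1/4)*R3:  [    0     0     1  |  -7/4     1   1/4 ]
R1 <- R1 - (7)*R3:  [    1     0     0  |  31/4  -9/2  -7/4 ]
R2 <- R2 - (-3)*R3:  [     0      1      0  |  -13/4      2    3/4 ]
Right block of [I | A^{-1}] is the inverse:
[  31/4  -9/2  -7/4 ]
[ -13/4     2   3/4 ]
[  -7/4     1   1/4 ]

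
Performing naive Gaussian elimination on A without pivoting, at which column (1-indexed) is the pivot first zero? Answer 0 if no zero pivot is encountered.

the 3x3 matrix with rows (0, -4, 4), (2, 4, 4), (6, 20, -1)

first zero-pivot column = 1

Naive forward elimination:
Pivot entry (1,1) is zero but row 2 has 2 in column 1 -> naive elimination stops; a row interchange (e.g. R1 <-> R2) would be required here.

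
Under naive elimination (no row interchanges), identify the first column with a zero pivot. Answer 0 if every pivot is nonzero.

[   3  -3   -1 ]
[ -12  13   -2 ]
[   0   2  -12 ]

Naive forward elimination:
R2 <- R2 - (-4)*R1:  [  0   1  -6 ]
R3 <- R3 - (2)*R2:  [ 0  0  0 ]
Matrix at this point:
[ 3  -3  -1 ]
[ 0   1  -6 ]
[ 0   0   0 ]
Pivot entry (3,3) in the last row is zero and there are no rows below to swap with -> zero pivot in column 3 (A is singular).

first zero-pivot column = 3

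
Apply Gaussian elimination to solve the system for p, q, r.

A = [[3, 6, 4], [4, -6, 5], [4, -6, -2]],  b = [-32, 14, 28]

(0, -4, -2)

Forward elimination on [A|b]:
R2 <- R2 - (4/3)*R1:  [     0    -14   -1/3  170/3 ]
R3 <- R3 - (4/3)*R1:  [     0    -14  -22/3  212/3 ]
R3 <- R3 - (1)*R2:  [  0   0  -7  14 ]
Row echelon form:
[ 3    6     4  |    -32 ]
[ 0  -14  -1/3  |  170/3 ]
[ 0    0    -7  |     14 ]
Back-substitution:
r = (14) / -7 = -2
q = (170/3 - (-1/3)*(-2)) / -14 = -4
p = (-32 - (6)*(-4) - (4)*(-2)) / 3 = 0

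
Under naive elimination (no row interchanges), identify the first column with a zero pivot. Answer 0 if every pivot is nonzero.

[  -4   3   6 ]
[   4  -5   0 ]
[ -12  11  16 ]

Naive forward elimination:
R2 <- R2 - (-1)*R1:  [  0  -2   6 ]
R3 <- R3 - (3)*R1:  [  0   2  -2 ]
R3 <- R3 - (-1)*R2:  [ 0  0  4 ]
All pivots nonzero; naive elimination completes without hitting a zero pivot.

first zero-pivot column = 0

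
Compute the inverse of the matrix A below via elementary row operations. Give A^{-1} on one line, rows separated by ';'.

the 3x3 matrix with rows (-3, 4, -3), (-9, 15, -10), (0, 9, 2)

inverse = [-8/3 7/9 -1/9; -2/5 2/15 1/15; 9/5 -3/5 1/5]

Gauss-Jordan on [A | I]:
R1 <- (1/-3)*R1:  [    1  -4/3     1  |  -1/3     0     0 ]
R2 <- R2 - (-9)*R1:  [  0   3  -1  |  -3   1   0 ]
R2 <- (1/3)*R2:  [    0     1  -1/3  |    -1   1/3     0 ]
R1 <- R1 - (-4/3)*R2:  [    1     0   5/9  |  -5/3   4/9     0 ]
R3 <- R3 - (9)*R2:  [  0   0   5  |   9  -3   1 ]
R3 <- (1/5)*R3:  [    0     0     1  |   9/5  -3/5   1/5 ]
R1 <- R1 - (5/9)*R3:  [    1     0     0  |  -8/3   7/9  -1/9 ]
R2 <- R2 - (-1/3)*R3:  [    0     1     0  |  -2/5  2/15  1/15 ]
Right block of [I | A^{-1}] is the inverse:
[ -8/3   7/9  -1/9 ]
[ -2/5  2/15  1/15 ]
[  9/5  -3/5   1/5 ]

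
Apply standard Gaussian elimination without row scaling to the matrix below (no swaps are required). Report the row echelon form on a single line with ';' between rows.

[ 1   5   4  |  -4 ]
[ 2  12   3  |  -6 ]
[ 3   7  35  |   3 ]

REF = [1 5 4 -4; 0 2 -5 2; 0 0 3 23]

Forward elimination:
R2 <- R2 - (2)*R1:  [  0   2  -5   2 ]
R3 <- R3 - (3)*R1:  [  0  -8  23  15 ]
R3 <- R3 - (-4)*R2:  [  0   0   3  23 ]
Row echelon form:
[ 1  5   4  |  -4 ]
[ 0  2  -5  |   2 ]
[ 0  0   3  |  23 ]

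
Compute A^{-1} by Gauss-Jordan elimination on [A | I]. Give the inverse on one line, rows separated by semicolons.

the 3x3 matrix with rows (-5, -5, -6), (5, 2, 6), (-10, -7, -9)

Gauss-Jordan on [A | I]:
R1 <- (1/-5)*R1:  [    1     1   6/5  |  -1/5     0     0 ]
R2 <- R2 - (5)*R1:  [  0  -3   0  |   1   1   0 ]
R3 <- R3 - (-10)*R1:  [  0   3   3  |  -2   0   1 ]
R2 <- (1/-3)*R2:  [    0     1     0  |  -1/3  -1/3     0 ]
R1 <- R1 - (1)*R2:  [    1     0   6/5  |  2/15   1/3     0 ]
R3 <- R3 - (3)*R2:  [  0   0   3  |  -1   1   1 ]
R3 <- (1/3)*R3:  [    0     0     1  |  -1/3   1/3   1/3 ]
R1 <- R1 - (6/5)*R3:  [     1      0      0  |   8/15  -1/15   -2/5 ]
Right block of [I | A^{-1}] is the inverse:
[ 8/15  -1/15  -2/5 ]
[ -1/3   -1/3     0 ]
[ -1/3    1/3   1/3 ]

inverse = [8/15 -1/15 -2/5; -1/3 -1/3 0; -1/3 1/3 1/3]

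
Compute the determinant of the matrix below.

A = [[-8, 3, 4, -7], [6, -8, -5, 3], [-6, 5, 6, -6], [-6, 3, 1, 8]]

Forward elimination:
R2 <- R2 - (-3/4)*R1:  [     0  -23/4     -2   -9/4 ]
R3 <- R3 - (3/4)*R1:  [    0  11/4     3  -3/4 ]
R4 <- R4 - (3/4)*R1:  [    0   3/4    -2  53/4 ]
R3 <- R3 - (-11/23)*R2:  [      0       0   47/23  -42/23 ]
R4 <- R4 - (-3/23)*R2:  [      0       0  -52/23  298/23 ]
R4 <- R4 - (-52/47)*R3:  [      0       0       0  514/47 ]
Upper-triangular form:
[ -8      3      4      -7 ]
[  0  -23/4     -2    -9/4 ]
[  0      0  47/23  -42/23 ]
[  0      0      0  514/47 ]
det(A) = (-1)^0 * (-8) * (-23/4) * (47/23) * (514/47) = 1028  (0 row swaps -> sign +1)

det(A) = 1028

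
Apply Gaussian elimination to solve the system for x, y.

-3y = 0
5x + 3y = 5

Forward elimination on [A|b]:
R1 <-> R2   (pivot in column 1 was zero)
[ 5   3  5 ]
[ 0  -3  0 ]
Row echelon form:
[ 5   3  |  5 ]
[ 0  -3  |  0 ]
Back-substitution:
y = (0) / -3 = 0
x = (5 - (3)*(0)) / 5 = 1

(1, 0)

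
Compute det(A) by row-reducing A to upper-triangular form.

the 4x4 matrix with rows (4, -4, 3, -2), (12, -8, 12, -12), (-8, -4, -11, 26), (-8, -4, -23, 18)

det(A) = 256

Forward elimination:
R2 <- R2 - (3)*R1:  [  0   4   3  -6 ]
R3 <- R3 - (-2)*R1:  [   0  -12   -5   22 ]
R4 <- R4 - (-2)*R1:  [   0  -12  -17   14 ]
R3 <- R3 - (-3)*R2:  [ 0  0  4  4 ]
R4 <- R4 - (-3)*R2:  [  0   0  -8  -4 ]
R4 <- R4 - (-2)*R3:  [ 0  0  0  4 ]
Upper-triangular form:
[ 4  -4  3  -2 ]
[ 0   4  3  -6 ]
[ 0   0  4   4 ]
[ 0   0  0   4 ]
det(A) = (-1)^0 * (4) * (4) * (4) * (4) = 256  (0 row swaps -> sign +1)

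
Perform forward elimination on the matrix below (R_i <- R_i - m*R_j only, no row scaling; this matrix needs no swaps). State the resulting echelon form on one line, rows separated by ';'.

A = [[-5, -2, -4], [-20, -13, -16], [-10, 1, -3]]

REF = [-5 -2 -4; 0 -5 0; 0 0 5]

Forward elimination:
R2 <- R2 - (4)*R1:  [  0  -5   0 ]
R3 <- R3 - (2)*R1:  [ 0  5  5 ]
R3 <- R3 - (-1)*R2:  [ 0  0  5 ]
Row echelon form:
[ -5  -2  -4 ]
[  0  -5   0 ]
[  0   0   5 ]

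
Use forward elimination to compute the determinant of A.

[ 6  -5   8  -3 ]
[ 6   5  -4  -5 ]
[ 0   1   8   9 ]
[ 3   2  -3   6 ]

det(A) = 5520

Forward elimination:
R2 <- R2 - (1)*R1:  [   0   10  -12   -2 ]
R4 <- R4 - (1/2)*R1:  [    0   9/2    -7  15/2 ]
R3 <- R3 - (1/10)*R2:  [    0     0  46/5  46/5 ]
R4 <- R4 - (9/20)*R2:  [    0     0  -8/5  42/5 ]
R4 <- R4 - (-4/23)*R3:  [  0   0   0  10 ]
Upper-triangular form:
[ 6  -5     8    -3 ]
[ 0  10   -12    -2 ]
[ 0   0  46/5  46/5 ]
[ 0   0     0    10 ]
det(A) = (-1)^0 * (6) * (10) * (46/5) * (10) = 5520  (0 row swaps -> sign +1)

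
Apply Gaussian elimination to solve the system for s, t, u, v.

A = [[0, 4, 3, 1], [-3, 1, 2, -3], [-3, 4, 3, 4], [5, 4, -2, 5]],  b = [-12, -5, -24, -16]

Forward elimination on [A|b]:
R1 <-> R2   (pivot in column 1 was zero)
[ -3  1   2  -3   -5 ]
[  0  4   3   1  -12 ]
[ -3  4   3   4  -24 ]
[  5  4  -2   5  -16 ]
R3 <- R3 - (1)*R1:  [   0    3    1    7  -19 ]
R4 <- R4 - (-5/3)*R1:  [     0   17/3    4/3      0  -73/3 ]
R3 <- R3 - (3/4)*R2:  [    0     0  -5/4  25/4   -10 ]
R4 <- R4 - (17/12)*R2:  [      0       0  -35/12  -17/12   -22/3 ]
R4 <- R4 - (7/3)*R3:  [   0    0    0  -16   16 ]
Row echelon form:
[ -3  1     2    -3  |   -5 ]
[  0  4     3     1  |  -12 ]
[  0  0  -5/4  25/4  |  -10 ]
[  0  0     0   -16  |   16 ]
Back-substitution:
v = (16) / -16 = -1
u = (-10 - (25/4)*(-1)) / (-5/4) = 3
t = (-12 - (3)*(3) - (1)*(-1)) / 4 = -5
s = (-5 - (1)*(-5) - (2)*(3) - (-3)*(-1)) / -3 = 3

(3, -5, 3, -1)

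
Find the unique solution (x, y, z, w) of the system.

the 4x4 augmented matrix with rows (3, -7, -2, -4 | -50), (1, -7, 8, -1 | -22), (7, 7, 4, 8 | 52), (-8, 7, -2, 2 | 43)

Forward elimination on [A|b]:
R2 <- R2 - (1/3)*R1:  [     0  -14/3   26/3    1/3  -16/3 ]
R3 <- R3 - (7/3)*R1:  [     0   70/3   26/3   52/3  506/3 ]
R4 <- R4 - (-8/3)*R1:  [      0   -35/3   -22/3   -26/3  -271/3 ]
R3 <- R3 - (-5)*R2:  [   0    0   52   19  142 ]
R4 <- R4 - (5/2)*R2:  [     0      0    -29  -19/2    -77 ]
R4 <- R4 - (-29/52)*R3:  [     0      0      0  57/52  57/26 ]
Row echelon form:
[ 3     -7    -2     -4  |    -50 ]
[ 0  -14/3  26/3    1/3  |  -16/3 ]
[ 0      0    52     19  |    142 ]
[ 0      0     0  57/52  |  57/26 ]
Back-substitution:
w = (57/26) / (57/52) = 2
z = (142 - (19)*(2)) / 52 = 2
y = (-16/3 - (26/3)*(2) - (1/3)*(2)) / (-14/3) = 5
x = (-50 - (-7)*(5) - (-2)*(2) - (-4)*(2)) / 3 = -1

(-1, 5, 2, 2)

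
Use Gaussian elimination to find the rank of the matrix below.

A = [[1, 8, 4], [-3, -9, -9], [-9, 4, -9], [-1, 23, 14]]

Row reduction:
R2 <- R2 - (-3)*R1:  [  0  15   3 ]
R3 <- R3 - (-9)*R1:  [  0  76  27 ]
R4 <- R4 - (-1)*R1:  [  0  31  18 ]
R3 <- R3 - (76/15)*R2:  [    0     0  59/5 ]
R4 <- R4 - (31/15)*R2:  [    0     0  59/5 ]
R4 <- R4 - (1)*R3:  [ 0  0  0 ]
Row echelon form:
[ 1   8     4 ]
[ 0  15     3 ]
[ 0   0  59/5 ]
[ 0   0     0 ]
Nonzero rows / pivot columns: 3

rank(A) = 3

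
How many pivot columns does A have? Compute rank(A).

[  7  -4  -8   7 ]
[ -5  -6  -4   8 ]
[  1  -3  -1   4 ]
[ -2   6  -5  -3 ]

rank(A) = 4

Row reduction:
R2 <- R2 - (-5/7)*R1:  [     0  -62/7  -68/7     13 ]
R3 <- R3 - (1/7)*R1:  [     0  -17/7    1/7      3 ]
R4 <- R4 - (-2/7)*R1:  [     0   34/7  -51/7     -1 ]
R3 <- R3 - (17/62)*R2:  [      0       0   87/31  -35/62 ]
R4 <- R4 - (-17/31)*R2:  [       0        0  -391/31   190/31 ]
R4 <- R4 - (-391/87)*R3:  [       0        0        0  625/174 ]
Row echelon form:
[ 7     -4     -8        7 ]
[ 0  -62/7  -68/7       13 ]
[ 0      0  87/31   -35/62 ]
[ 0      0      0  625/174 ]
Nonzero rows / pivot columns: 4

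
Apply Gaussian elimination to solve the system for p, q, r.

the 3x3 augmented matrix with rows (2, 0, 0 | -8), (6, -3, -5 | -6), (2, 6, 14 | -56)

(-4, -1, -3)

Forward elimination on [A|b]:
R2 <- R2 - (3)*R1:  [  0  -3  -5  18 ]
R3 <- R3 - (1)*R1:  [   0    6   14  -48 ]
R3 <- R3 - (-2)*R2:  [   0    0    4  -12 ]
Row echelon form:
[ 2   0   0  |   -8 ]
[ 0  -3  -5  |   18 ]
[ 0   0   4  |  -12 ]
Back-substitution:
r = (-12) / 4 = -3
q = (18 - (-5)*(-3)) / -3 = -1
p = (-8) / 2 = -4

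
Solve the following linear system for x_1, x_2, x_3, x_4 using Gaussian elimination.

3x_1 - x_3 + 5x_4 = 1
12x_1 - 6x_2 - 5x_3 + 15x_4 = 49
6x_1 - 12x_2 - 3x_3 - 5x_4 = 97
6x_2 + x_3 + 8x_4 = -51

Forward elimination on [A|b]:
R2 <- R2 - (4)*R1:  [  0  -6  -1  -5  45 ]
R3 <- R3 - (2)*R1:  [   0  -12   -1  -15   95 ]
R3 <- R3 - (2)*R2:  [  0   0   1  -5   5 ]
R4 <- R4 - (-1)*R2:  [  0   0   0   3  -6 ]
Row echelon form:
[ 3   0  -1   5  |   1 ]
[ 0  -6  -1  -5  |  45 ]
[ 0   0   1  -5  |   5 ]
[ 0   0   0   3  |  -6 ]
Back-substitution:
x_4 = (-6) / 3 = -2
x_3 = (5 - (-5)*(-2)) / 1 = -5
x_2 = (45 - (-1)*(-5) - (-5)*(-2)) / -6 = -5
x_1 = (1 - (-1)*(-5) - (5)*(-2)) / 3 = 2

(2, -5, -5, -2)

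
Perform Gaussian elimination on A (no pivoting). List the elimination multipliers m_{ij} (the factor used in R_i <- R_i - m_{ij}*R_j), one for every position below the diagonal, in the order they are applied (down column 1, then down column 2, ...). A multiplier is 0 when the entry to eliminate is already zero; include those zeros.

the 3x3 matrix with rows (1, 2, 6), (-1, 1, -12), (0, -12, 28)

Forward elimination:
R2 <- R2 - (-1)*R1:  [  0   3  -6 ]
R3: entry in column 1 is already 0 -> m_{31} = 0 (no row operation needed)
R3 <- R3 - (-4)*R2:  [ 0  0  4 ]
Multipliers (in order of application): m_{21} = -1, m_{31} = 0, m_{32} = -4

multipliers: -1, 0, -4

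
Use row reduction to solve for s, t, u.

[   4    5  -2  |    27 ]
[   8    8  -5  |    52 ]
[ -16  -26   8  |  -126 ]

(1, 3, -4)

Forward elimination on [A|b]:
R2 <- R2 - (2)*R1:  [  0  -2  -1  -2 ]
R3 <- R3 - (-4)*R1:  [   0   -6    0  -18 ]
R3 <- R3 - (3)*R2:  [   0    0    3  -12 ]
Row echelon form:
[ 4   5  -2  |   27 ]
[ 0  -2  -1  |   -2 ]
[ 0   0   3  |  -12 ]
Back-substitution:
u = (-12) / 3 = -4
t = (-2 - (-1)*(-4)) / -2 = 3
s = (27 - (5)*(3) - (-2)*(-4)) / 4 = 1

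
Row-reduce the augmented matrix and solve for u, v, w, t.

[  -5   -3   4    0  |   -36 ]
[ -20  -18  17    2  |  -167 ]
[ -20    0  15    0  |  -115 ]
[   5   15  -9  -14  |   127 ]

(2, 2, -5, -3)

Forward elimination on [A|b]:
R2 <- R2 - (4)*R1:  [   0   -6    1    2  -23 ]
R3 <- R3 - (4)*R1:  [  0  12  -1   0  29 ]
R4 <- R4 - (-1)*R1:  [   0   12   -5  -14   91 ]
R3 <- R3 - (-2)*R2:  [   0    0    1    4  -17 ]
R4 <- R4 - (-2)*R2:  [   0    0   -3  -10   45 ]
R4 <- R4 - (-3)*R3:  [  0   0   0   2  -6 ]
Row echelon form:
[ -5  -3  4  0  |  -36 ]
[  0  -6  1  2  |  -23 ]
[  0   0  1  4  |  -17 ]
[  0   0  0  2  |   -6 ]
Back-substitution:
t = (-6) / 2 = -3
w = (-17 - (4)*(-3)) / 1 = -5
v = (-23 - (1)*(-5) - (2)*(-3)) / -6 = 2
u = (-36 - (-3)*(2) - (4)*(-5)) / -5 = 2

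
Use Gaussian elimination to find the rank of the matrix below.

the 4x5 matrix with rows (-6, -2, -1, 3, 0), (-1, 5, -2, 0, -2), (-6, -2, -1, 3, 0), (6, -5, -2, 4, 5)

rank(A) = 3

Row reduction:
R2 <- R2 - (1/6)*R1:  [     0   16/3  -11/6   -1/2     -2 ]
R3 <- R3 - (1)*R1:  [ 0  0  0  0  0 ]
R4 <- R4 - (-1)*R1:  [  0  -7  -3   7   5 ]
R4 <- R4 - (-21/16)*R2:  [       0        0  -173/32   203/32     19/8 ]
R3 <-> R4   (pivot in column 3 was zero)
[ -6    -2       -1       3     0 ]
[  0  16/3    -11/6    -1/2    -2 ]
[  0     0  -173/32  203/32  19/8 ]
[  0     0        0       0     0 ]
Row echelon form:
[ -6    -2       -1       3     0 ]
[  0  16/3    -11/6    -1/2    -2 ]
[  0     0  -173/32  203/32  19/8 ]
[  0     0        0       0     0 ]
Nonzero rows / pivot columns: 3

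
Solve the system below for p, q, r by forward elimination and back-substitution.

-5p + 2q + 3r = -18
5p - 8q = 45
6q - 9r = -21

(1, -5, -1)

Forward elimination on [A|b]:
R2 <- R2 - (-1)*R1:  [  0  -6   3  27 ]
R3 <- R3 - (-1)*R2:  [  0   0  -6   6 ]
Row echelon form:
[ -5   2   3  |  -18 ]
[  0  -6   3  |   27 ]
[  0   0  -6  |    6 ]
Back-substitution:
r = (6) / -6 = -1
q = (27 - (3)*(-1)) / -6 = -5
p = (-18 - (2)*(-5) - (3)*(-1)) / -5 = 1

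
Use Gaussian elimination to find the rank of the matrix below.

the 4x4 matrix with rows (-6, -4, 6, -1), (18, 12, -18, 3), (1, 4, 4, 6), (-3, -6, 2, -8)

rank(A) = 3

Row reduction:
R2 <- R2 - (-3)*R1:  [ 0  0  0  0 ]
R3 <- R3 - (-1/6)*R1:  [    0  10/3     5  35/6 ]
R4 <- R4 - (1/2)*R1:  [     0     -4     -1  -15/2 ]
R2 <-> R3   (pivot in column 2 was zero)
[ -6    -4   6     -1 ]
[  0  10/3   5   35/6 ]
[  0     0   0      0 ]
[  0    -4  -1  -15/2 ]
R4 <- R4 - (-6/5)*R2:  [    0     0     5  -1/2 ]
R3 <-> R4   (pivot in column 3 was zero)
[ -6    -4  6    -1 ]
[  0  10/3  5  35/6 ]
[  0     0  5  -1/2 ]
[  0     0  0     0 ]
Row echelon form:
[ -6    -4  6    -1 ]
[  0  10/3  5  35/6 ]
[  0     0  5  -1/2 ]
[  0     0  0     0 ]
Nonzero rows / pivot columns: 3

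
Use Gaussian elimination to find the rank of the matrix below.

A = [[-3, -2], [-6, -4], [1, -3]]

rank(A) = 2

Row reduction:
R2 <- R2 - (2)*R1:  [ 0  0 ]
R3 <- R3 - (-1/3)*R1:  [     0  -11/3 ]
R2 <-> R3   (pivot in column 2 was zero)
[ -3     -2 ]
[  0  -11/3 ]
[  0      0 ]
Row echelon form:
[ -3     -2 ]
[  0  -11/3 ]
[  0      0 ]
Nonzero rows / pivot columns: 2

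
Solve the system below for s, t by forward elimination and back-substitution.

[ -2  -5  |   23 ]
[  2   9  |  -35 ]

Forward elimination on [A|b]:
R2 <- R2 - (-1)*R1:  [   0    4  -12 ]
Row echelon form:
[ -2  -5  |   23 ]
[  0   4  |  -12 ]
Back-substitution:
t = (-12) / 4 = -3
s = (23 - (-5)*(-3)) / -2 = -4

(-4, -3)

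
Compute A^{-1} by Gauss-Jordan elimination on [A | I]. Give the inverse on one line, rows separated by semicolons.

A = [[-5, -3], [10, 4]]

inverse = [2/5 3/10; -1 -1/2]

Gauss-Jordan on [A | I]:
R1 <- (1/-5)*R1:  [    1   3/5  |  -1/5     0 ]
R2 <- R2 - (10)*R1:  [  0  -2  |   2   1 ]
R2 <- (1/-2)*R2:  [    0     1  |    -1  -1/2 ]
R1 <- R1 - (3/5)*R2:  [    1     0  |   2/5  3/10 ]
Right block of [I | A^{-1}] is the inverse:
[ 2/5  3/10 ]
[  -1  -1/2 ]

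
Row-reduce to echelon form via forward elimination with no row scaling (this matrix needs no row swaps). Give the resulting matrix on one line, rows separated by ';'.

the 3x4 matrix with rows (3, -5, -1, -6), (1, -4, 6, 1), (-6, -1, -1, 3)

Forward elimination:
R2 <- R2 - (1/3)*R1:  [    0  -7/3  19/3     3 ]
R3 <- R3 - (-2)*R1:  [   0  -11   -3   -9 ]
R3 <- R3 - (33/7)*R2:  [      0       0  -230/7  -162/7 ]
Row echelon form:
[ 3    -5      -1      -6 ]
[ 0  -7/3    19/3       3 ]
[ 0     0  -230/7  -162/7 ]

REF = [3 -5 -1 -6; 0 -7/3 19/3 3; 0 0 -230/7 -162/7]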